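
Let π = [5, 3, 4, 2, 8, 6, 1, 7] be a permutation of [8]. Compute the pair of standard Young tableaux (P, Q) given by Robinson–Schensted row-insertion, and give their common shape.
P = [1, 4, 6, 7] / [2, 8] / [3] / [5];  Q = [1, 3, 5, 8] / [2, 6] / [4] / [7];  common shape = (4, 2, 1, 1)

Row-insert the values π_1, π_2, … into P one at a time, bumping the leftmost entry strictly greater than the inserted value down to the next row. The recording tableau Q records, in position (i, j), the step at which that cell was added to P.
  Insert 5 (step 1): P = [5];  Q = [1]
  Insert 3 (step 2): P = [3] / [5];  Q = [1] / [2]
  Insert 4 (step 3): P = [3, 4] / [5];  Q = [1, 3] / [2]
  Insert 2 (step 4): P = [2, 4] / [3] / [5];  Q = [1, 3] / [2] / [4]
  Insert 8 (step 5): P = [2, 4, 8] / [3] / [5];  Q = [1, 3, 5] / [2] / [4]
  Insert 6 (step 6): P = [2, 4, 6] / [3, 8] / [5];  Q = [1, 3, 5] / [2, 6] / [4]
  Insert 1 (step 7): P = [1, 4, 6] / [2, 8] / [3] / [5];  Q = [1, 3, 5] / [2, 6] / [4] / [7]
  Insert 7 (step 8): P = [1, 4, 6, 7] / [2, 8] / [3] / [5];  Q = [1, 3, 5, 8] / [2, 6] / [4] / [7]
Final shape: (4, 2, 1, 1).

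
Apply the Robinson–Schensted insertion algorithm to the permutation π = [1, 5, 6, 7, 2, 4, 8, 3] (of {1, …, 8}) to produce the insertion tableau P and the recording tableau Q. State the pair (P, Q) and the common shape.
P = [1, 2, 3, 7, 8] / [4, 6] / [5];  Q = [1, 2, 3, 4, 7] / [5, 6] / [8];  common shape = (5, 2, 1)

Row-insert the values π_1, π_2, … into P one at a time, bumping the leftmost entry strictly greater than the inserted value down to the next row. The recording tableau Q records, in position (i, j), the step at which that cell was added to P.
  Insert 1 (step 1): P = [1];  Q = [1]
  Insert 5 (step 2): P = [1, 5];  Q = [1, 2]
  Insert 6 (step 3): P = [1, 5, 6];  Q = [1, 2, 3]
  Insert 7 (step 4): P = [1, 5, 6, 7];  Q = [1, 2, 3, 4]
  Insert 2 (step 5): P = [1, 2, 6, 7] / [5];  Q = [1, 2, 3, 4] / [5]
  Insert 4 (step 6): P = [1, 2, 4, 7] / [5, 6];  Q = [1, 2, 3, 4] / [5, 6]
  Insert 8 (step 7): P = [1, 2, 4, 7, 8] / [5, 6];  Q = [1, 2, 3, 4, 7] / [5, 6]
  Insert 3 (step 8): P = [1, 2, 3, 7, 8] / [4, 6] / [5];  Q = [1, 2, 3, 4, 7] / [5, 6] / [8]
Final shape: (5, 2, 1).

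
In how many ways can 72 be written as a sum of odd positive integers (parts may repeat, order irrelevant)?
p_odd(72) = 36352

Enumerate partitions using only odd parts via the recurrence o(n, m) = o(n, m−2) + o(n−m, m) over odd m, starting from the largest odd part ≤ n. This gives p_odd(72) = 36352. (Euler's theorem: equals the count of distinct-part partitions.)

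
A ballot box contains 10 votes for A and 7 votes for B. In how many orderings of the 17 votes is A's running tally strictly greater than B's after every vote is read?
Strict-lead orderings = 3432

Total orderings of the 17 votes with 10 for A: C(17, 10) = 19448. By the Bertrand ballot formula (Cycle Lemma / reflection principle), the number of orderings in which A is strictly ahead of B throughout is (p − q)/(p + q) · C(p + q, p) = (10 − 7)/(10 + 7) · 19448 = 3432.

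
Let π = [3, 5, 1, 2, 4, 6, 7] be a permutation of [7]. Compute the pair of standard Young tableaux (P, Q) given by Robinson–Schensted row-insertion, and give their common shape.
P = [1, 2, 4, 6, 7] / [3, 5];  Q = [1, 2, 5, 6, 7] / [3, 4];  common shape = (5, 2)

Row-insert the values π_1, π_2, … into P one at a time, bumping the leftmost entry strictly greater than the inserted value down to the next row. The recording tableau Q records, in position (i, j), the step at which that cell was added to P.
  Insert 3 (step 1): P = [3];  Q = [1]
  Insert 5 (step 2): P = [3, 5];  Q = [1, 2]
  Insert 1 (step 3): P = [1, 5] / [3];  Q = [1, 2] / [3]
  Insert 2 (step 4): P = [1, 2] / [3, 5];  Q = [1, 2] / [3, 4]
  Insert 4 (step 5): P = [1, 2, 4] / [3, 5];  Q = [1, 2, 5] / [3, 4]
  Insert 6 (step 6): P = [1, 2, 4, 6] / [3, 5];  Q = [1, 2, 5, 6] / [3, 4]
  Insert 7 (step 7): P = [1, 2, 4, 6, 7] / [3, 5];  Q = [1, 2, 5, 6, 7] / [3, 4]
Final shape: (5, 2).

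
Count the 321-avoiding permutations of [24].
C_24 = 1289904147324

These 321-avoiding permutations are counted by the Catalan number C_n = (1/(n + 1)) · C(2n, n). For n = 24: C_24 = (1/25) · C(48, 24) = 32247603683100/25 = 1289904147324.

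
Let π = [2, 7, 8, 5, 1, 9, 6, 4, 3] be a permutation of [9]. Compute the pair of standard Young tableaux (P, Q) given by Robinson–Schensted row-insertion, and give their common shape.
P = [1, 3, 6, 9] / [2, 4] / [5, 8] / [7];  Q = [1, 2, 3, 6] / [4, 7] / [5, 8] / [9];  common shape = (4, 2, 2, 1)

Row-insert the values π_1, π_2, … into P one at a time, bumping the leftmost entry strictly greater than the inserted value down to the next row. The recording tableau Q records, in position (i, j), the step at which that cell was added to P.
  Insert 2 (step 1): P = [2];  Q = [1]
  Insert 7 (step 2): P = [2, 7];  Q = [1, 2]
  Insert 8 (step 3): P = [2, 7, 8];  Q = [1, 2, 3]
  Insert 5 (step 4): P = [2, 5, 8] / [7];  Q = [1, 2, 3] / [4]
  Insert 1 (step 5): P = [1, 5, 8] / [2] / [7];  Q = [1, 2, 3] / [4] / [5]
  Insert 9 (step 6): P = [1, 5, 8, 9] / [2] / [7];  Q = [1, 2, 3, 6] / [4] / [5]
  Insert 6 (step 7): P = [1, 5, 6, 9] / [2, 8] / [7];  Q = [1, 2, 3, 6] / [4, 7] / [5]
  Insert 4 (step 8): P = [1, 4, 6, 9] / [2, 5] / [7, 8];  Q = [1, 2, 3, 6] / [4, 7] / [5, 8]
  Insert 3 (step 9): P = [1, 3, 6, 9] / [2, 4] / [5, 8] / [7];  Q = [1, 2, 3, 6] / [4, 7] / [5, 8] / [9]
Final shape: (4, 2, 2, 1).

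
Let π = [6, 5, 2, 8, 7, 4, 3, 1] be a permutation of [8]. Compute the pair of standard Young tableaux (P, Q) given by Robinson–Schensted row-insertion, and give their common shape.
P = [1, 3] / [2, 7] / [4, 8] / [5] / [6];  Q = [1, 4] / [2, 5] / [3, 6] / [7] / [8];  common shape = (2, 2, 2, 1, 1)

Row-insert the values π_1, π_2, … into P one at a time, bumping the leftmost entry strictly greater than the inserted value down to the next row. The recording tableau Q records, in position (i, j), the step at which that cell was added to P.
  Insert 6 (step 1): P = [6];  Q = [1]
  Insert 5 (step 2): P = [5] / [6];  Q = [1] / [2]
  Insert 2 (step 3): P = [2] / [5] / [6];  Q = [1] / [2] / [3]
  Insert 8 (step 4): P = [2, 8] / [5] / [6];  Q = [1, 4] / [2] / [3]
  Insert 7 (step 5): P = [2, 7] / [5, 8] / [6];  Q = [1, 4] / [2, 5] / [3]
  Insert 4 (step 6): P = [2, 4] / [5, 7] / [6, 8];  Q = [1, 4] / [2, 5] / [3, 6]
  Insert 3 (step 7): P = [2, 3] / [4, 7] / [5, 8] / [6];  Q = [1, 4] / [2, 5] / [3, 6] / [7]
  Insert 1 (step 8): P = [1, 3] / [2, 7] / [4, 8] / [5] / [6];  Q = [1, 4] / [2, 5] / [3, 6] / [7] / [8]
Final shape: (2, 2, 2, 1, 1).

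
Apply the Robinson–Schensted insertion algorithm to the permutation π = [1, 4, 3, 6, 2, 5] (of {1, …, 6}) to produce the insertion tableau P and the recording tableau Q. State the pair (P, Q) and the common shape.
P = [1, 2, 5] / [3, 6] / [4];  Q = [1, 2, 4] / [3, 6] / [5];  common shape = (3, 2, 1)

Row-insert the values π_1, π_2, … into P one at a time, bumping the leftmost entry strictly greater than the inserted value down to the next row. The recording tableau Q records, in position (i, j), the step at which that cell was added to P.
  Insert 1 (step 1): P = [1];  Q = [1]
  Insert 4 (step 2): P = [1, 4];  Q = [1, 2]
  Insert 3 (step 3): P = [1, 3] / [4];  Q = [1, 2] / [3]
  Insert 6 (step 4): P = [1, 3, 6] / [4];  Q = [1, 2, 4] / [3]
  Insert 2 (step 5): P = [1, 2, 6] / [3] / [4];  Q = [1, 2, 4] / [3] / [5]
  Insert 5 (step 6): P = [1, 2, 5] / [3, 6] / [4];  Q = [1, 2, 4] / [3, 6] / [5]
Final shape: (3, 2, 1).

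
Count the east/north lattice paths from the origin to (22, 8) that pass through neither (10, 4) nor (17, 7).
Number of paths = 2675201

Inclusion–exclusion. Total paths: C(30, 22) = 5852925. Through P₁: C(14, 10)·C(16, 12) = 1821820. Through P₂: C(24, 17)·C(6, 5) = 2076624. Since P₁ is strictly southwest of P₂, a monotone path through both must visit P₁ then P₂; paths through both = C(14, 10)·C(10, 7)·C(6, 5) = 720720. Avoid both = 5852925 − 1821820 − 2076624 + 720720 = 2675201.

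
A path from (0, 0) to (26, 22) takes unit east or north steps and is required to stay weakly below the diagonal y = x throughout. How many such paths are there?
Number of paths = 5071418015120

By the reflection principle (André's argument), the number of monotone paths to (26, 22) with n ≤ m that never go above y = x is C(48, 26) − C(48, 27) = 27385657281648 − 22314239266528 = 5071418015120.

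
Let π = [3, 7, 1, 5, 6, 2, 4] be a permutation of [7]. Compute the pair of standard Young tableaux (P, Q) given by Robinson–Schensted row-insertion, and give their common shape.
P = [1, 2, 4] / [3, 5, 6] / [7];  Q = [1, 2, 5] / [3, 4, 7] / [6];  common shape = (3, 3, 1)

Row-insert the values π_1, π_2, … into P one at a time, bumping the leftmost entry strictly greater than the inserted value down to the next row. The recording tableau Q records, in position (i, j), the step at which that cell was added to P.
  Insert 3 (step 1): P = [3];  Q = [1]
  Insert 7 (step 2): P = [3, 7];  Q = [1, 2]
  Insert 1 (step 3): P = [1, 7] / [3];  Q = [1, 2] / [3]
  Insert 5 (step 4): P = [1, 5] / [3, 7];  Q = [1, 2] / [3, 4]
  Insert 6 (step 5): P = [1, 5, 6] / [3, 7];  Q = [1, 2, 5] / [3, 4]
  Insert 2 (step 6): P = [1, 2, 6] / [3, 5] / [7];  Q = [1, 2, 5] / [3, 4] / [6]
  Insert 4 (step 7): P = [1, 2, 4] / [3, 5, 6] / [7];  Q = [1, 2, 5] / [3, 4, 7] / [6]
Final shape: (3, 3, 1).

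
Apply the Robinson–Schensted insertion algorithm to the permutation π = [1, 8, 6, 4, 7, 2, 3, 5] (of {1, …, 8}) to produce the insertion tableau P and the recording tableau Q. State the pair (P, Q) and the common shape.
P = [1, 2, 3, 5] / [4, 7] / [6] / [8];  Q = [1, 2, 5, 8] / [3, 7] / [4] / [6];  common shape = (4, 2, 1, 1)

Row-insert the values π_1, π_2, … into P one at a time, bumping the leftmost entry strictly greater than the inserted value down to the next row. The recording tableau Q records, in position (i, j), the step at which that cell was added to P.
  Insert 1 (step 1): P = [1];  Q = [1]
  Insert 8 (step 2): P = [1, 8];  Q = [1, 2]
  Insert 6 (step 3): P = [1, 6] / [8];  Q = [1, 2] / [3]
  Insert 4 (step 4): P = [1, 4] / [6] / [8];  Q = [1, 2] / [3] / [4]
  Insert 7 (step 5): P = [1, 4, 7] / [6] / [8];  Q = [1, 2, 5] / [3] / [4]
  Insert 2 (step 6): P = [1, 2, 7] / [4] / [6] / [8];  Q = [1, 2, 5] / [3] / [4] / [6]
  Insert 3 (step 7): P = [1, 2, 3] / [4, 7] / [6] / [8];  Q = [1, 2, 5] / [3, 7] / [4] / [6]
  Insert 5 (step 8): P = [1, 2, 3, 5] / [4, 7] / [6] / [8];  Q = [1, 2, 5, 8] / [3, 7] / [4] / [6]
Final shape: (4, 2, 1, 1).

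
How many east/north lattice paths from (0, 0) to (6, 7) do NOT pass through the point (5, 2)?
Number of paths = 1590

Total paths from (0, 0) to (6, 7): C(13, 6) = 1716. Paths through (5, 2): (paths (0, 0) → (5, 2)) × (paths (5, 2) → (6, 7)) = C(7, 5) · C(6, 1) = 21 · 6 = 126. Avoidance count = 1716 − 126 = 1590.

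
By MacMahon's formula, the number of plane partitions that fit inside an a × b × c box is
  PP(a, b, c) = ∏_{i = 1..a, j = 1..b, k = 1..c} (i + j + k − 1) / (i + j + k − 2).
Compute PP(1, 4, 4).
PP(1, 4, 4) = 70

Evaluate the triple product over i = 1..1, j = 1..4, k = 1..4. The factors are (2/1) · (3/2) · (4/3) · (5/4) · (3/2) · (4/3) · (5/4) · (6/5) · … (16 factors total). The numerators and denominators telescope so the product is an integer; carrying out the multiplication exactly gives PP(1, 4, 4) = 70.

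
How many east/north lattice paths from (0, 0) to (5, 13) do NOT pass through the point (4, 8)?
Number of paths = 5598

Total paths from (0, 0) to (5, 13): C(18, 5) = 8568. Paths through (4, 8): (paths (0, 0) → (4, 8)) × (paths (4, 8) → (5, 13)) = C(12, 4) · C(6, 1) = 495 · 6 = 2970. Avoidance count = 8568 − 2970 = 5598.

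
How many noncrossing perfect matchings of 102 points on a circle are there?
C_51 = 7684785670514316385230816156

These noncrossing handshakes are counted by the Catalan number C_n = (1/(n + 1)) · C(2n, n). For n = 51: C_51 = (1/52) · C(102, 51) = 399608854866744452032002440112/52 = 7684785670514316385230816156.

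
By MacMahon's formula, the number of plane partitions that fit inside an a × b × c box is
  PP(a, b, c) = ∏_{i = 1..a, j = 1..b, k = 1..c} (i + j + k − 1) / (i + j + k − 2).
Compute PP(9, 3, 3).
PP(9, 3, 3) = 572572

Evaluate the triple product over i = 1..9, j = 1..3, k = 1..3. The factors are (2/1) · (3/2) · (4/3) · (3/2) · (4/3) · (5/4) · (4/3) · (5/4) · … (81 factors total). The numerators and denominators telescope so the product is an integer; carrying out the multiplication exactly gives PP(9, 3, 3) = 572572.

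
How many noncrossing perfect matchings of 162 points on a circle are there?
C_81 = 4462290049988320482463241297506133183499654740

These noncrossing handshakes are counted by the Catalan number C_n = (1/(n + 1)) · C(2n, n). For n = 81: C_81 = (1/82) · C(162, 81) = 365907784099042279561985786395502921046971688680/82 = 4462290049988320482463241297506133183499654740.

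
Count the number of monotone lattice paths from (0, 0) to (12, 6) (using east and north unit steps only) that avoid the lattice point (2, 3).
Number of paths = 15704

Total paths from (0, 0) to (12, 6): C(18, 12) = 18564. Paths through (2, 3): (paths (0, 0) → (2, 3)) × (paths (2, 3) → (12, 6)) = C(5, 2) · C(13, 10) = 10 · 286 = 2860. Avoidance count = 18564 − 2860 = 15704.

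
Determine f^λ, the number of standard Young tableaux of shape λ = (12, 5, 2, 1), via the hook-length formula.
# SYT of shape (12, 5, 2, 1) = 3969024

Hook-length formula: f^λ = n! / Π hook(c), product over all cells c of the Young diagram. For λ = (12, 5, 2, 1), n = 20 boxes. Hook lengths by row (left-to-right, top-to-bottom): [15, 13, 11, 10, 9, 7, 6, 5, 4, 3, 2, 1]; [7, 5, 3, 2, 1]; [3, 1]; [1]. Product of hooks = 612972360000. So f^λ = 20! / 612972360000 = 2432902008176640000 / 612972360000 = 3969024.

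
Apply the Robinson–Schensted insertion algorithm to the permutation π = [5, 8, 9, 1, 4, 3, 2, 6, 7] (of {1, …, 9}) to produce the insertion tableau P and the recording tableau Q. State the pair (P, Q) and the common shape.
P = [1, 2, 6, 7] / [3, 8, 9] / [4] / [5];  Q = [1, 2, 3, 9] / [4, 5, 8] / [6] / [7];  common shape = (4, 3, 1, 1)

Row-insert the values π_1, π_2, … into P one at a time, bumping the leftmost entry strictly greater than the inserted value down to the next row. The recording tableau Q records, in position (i, j), the step at which that cell was added to P.
  Insert 5 (step 1): P = [5];  Q = [1]
  Insert 8 (step 2): P = [5, 8];  Q = [1, 2]
  Insert 9 (step 3): P = [5, 8, 9];  Q = [1, 2, 3]
  Insert 1 (step 4): P = [1, 8, 9] / [5];  Q = [1, 2, 3] / [4]
  Insert 4 (step 5): P = [1, 4, 9] / [5, 8];  Q = [1, 2, 3] / [4, 5]
  Insert 3 (step 6): P = [1, 3, 9] / [4, 8] / [5];  Q = [1, 2, 3] / [4, 5] / [6]
  Insert 2 (step 7): P = [1, 2, 9] / [3, 8] / [4] / [5];  Q = [1, 2, 3] / [4, 5] / [6] / [7]
  Insert 6 (step 8): P = [1, 2, 6] / [3, 8, 9] / [4] / [5];  Q = [1, 2, 3] / [4, 5, 8] / [6] / [7]
  Insert 7 (step 9): P = [1, 2, 6, 7] / [3, 8, 9] / [4] / [5];  Q = [1, 2, 3, 9] / [4, 5, 8] / [6] / [7]
Final shape: (4, 3, 1, 1).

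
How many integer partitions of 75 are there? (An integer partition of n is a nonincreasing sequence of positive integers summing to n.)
p(75) = 8118264

Compute p(n) via the recurrence p(n, m) = p(n, m−1) + p(n−m, m), where p(n, m) counts partitions of n with all parts ≤ m and p(n) = p(n, n). The base cases are p(0, m) = 1 and p(n, 0) = 0 for n > 0. Filling the table yields p(75) = 8118264. (Euler's pentagonal recurrence is an alternative.)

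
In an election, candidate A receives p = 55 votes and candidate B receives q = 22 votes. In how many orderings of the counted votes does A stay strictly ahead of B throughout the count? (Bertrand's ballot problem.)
Strict-lead orderings = 4360054848967826160

Total orderings of the 77 votes with 55 for A: C(77, 55) = 10173461314258261040. By the Bertrand ballot formula (Cycle Lemma / reflection principle), the number of orderings in which A is strictly ahead of B throughout is (p − q)/(p + q) · C(p + q, p) = (55 − 22)/(55 + 22) · 10173461314258261040 = 4360054848967826160.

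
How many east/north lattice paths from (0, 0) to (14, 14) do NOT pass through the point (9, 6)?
Number of paths = 33675165

Total paths from (0, 0) to (14, 14): C(28, 14) = 40116600. Paths through (9, 6): (paths (0, 0) → (9, 6)) × (paths (9, 6) → (14, 14)) = C(15, 9) · C(13, 5) = 5005 · 1287 = 6441435. Avoidance count = 40116600 − 6441435 = 33675165.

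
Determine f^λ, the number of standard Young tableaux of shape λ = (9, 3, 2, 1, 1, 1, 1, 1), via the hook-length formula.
# SYT of shape (9, 3, 2, 1, 1, 1, 1, 1) = 5819814

Hook-length formula: f^λ = n! / Π hook(c), product over all cells c of the Young diagram. For λ = (9, 3, 2, 1, 1, 1, 1, 1), n = 19 boxes. Hook lengths by row (left-to-right, top-to-bottom): [16, 10, 8, 6, 5, 4, 3, 2, 1]; [9, 3, 1]; [7, 1]; [5]; [4]; [3]; [2]; [1]. Product of hooks = 20901888000. So f^λ = 19! / 20901888000 = 121645100408832000 / 20901888000 = 5819814.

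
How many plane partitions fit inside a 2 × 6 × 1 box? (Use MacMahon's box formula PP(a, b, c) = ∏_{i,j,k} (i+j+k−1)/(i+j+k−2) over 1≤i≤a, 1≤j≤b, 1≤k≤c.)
PP(2, 6, 1) = 28

Evaluate the triple product over i = 1..2, j = 1..6, k = 1..1. The factors are (2/1) · (3/2) · (4/3) · (5/4) · (6/5) · (7/6) · (3/2) · (4/3) · … (12 factors total). The numerators and denominators telescope so the product is an integer; carrying out the multiplication exactly gives PP(2, 6, 1) = 28.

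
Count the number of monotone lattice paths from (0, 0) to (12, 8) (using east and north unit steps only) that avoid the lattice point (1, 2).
Number of paths = 88842

Total paths from (0, 0) to (12, 8): C(20, 12) = 125970. Paths through (1, 2): (paths (0, 0) → (1, 2)) × (paths (1, 2) → (12, 8)) = C(3, 1) · C(17, 11) = 3 · 12376 = 37128. Avoidance count = 125970 − 37128 = 88842.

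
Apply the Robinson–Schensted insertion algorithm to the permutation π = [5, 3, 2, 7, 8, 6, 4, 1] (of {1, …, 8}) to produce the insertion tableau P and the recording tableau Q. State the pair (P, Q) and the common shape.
P = [1, 4, 8] / [2, 6] / [3, 7] / [5];  Q = [1, 4, 5] / [2, 6] / [3, 7] / [8];  common shape = (3, 2, 2, 1)

Row-insert the values π_1, π_2, … into P one at a time, bumping the leftmost entry strictly greater than the inserted value down to the next row. The recording tableau Q records, in position (i, j), the step at which that cell was added to P.
  Insert 5 (step 1): P = [5];  Q = [1]
  Insert 3 (step 2): P = [3] / [5];  Q = [1] / [2]
  Insert 2 (step 3): P = [2] / [3] / [5];  Q = [1] / [2] / [3]
  Insert 7 (step 4): P = [2, 7] / [3] / [5];  Q = [1, 4] / [2] / [3]
  Insert 8 (step 5): P = [2, 7, 8] / [3] / [5];  Q = [1, 4, 5] / [2] / [3]
  Insert 6 (step 6): P = [2, 6, 8] / [3, 7] / [5];  Q = [1, 4, 5] / [2, 6] / [3]
  Insert 4 (step 7): P = [2, 4, 8] / [3, 6] / [5, 7];  Q = [1, 4, 5] / [2, 6] / [3, 7]
  Insert 1 (step 8): P = [1, 4, 8] / [2, 6] / [3, 7] / [5];  Q = [1, 4, 5] / [2, 6] / [3, 7] / [8]
Final shape: (3, 2, 2, 1).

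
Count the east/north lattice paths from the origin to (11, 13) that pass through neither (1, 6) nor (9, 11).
Number of paths = 1406302

Inclusion–exclusion. Total paths: C(24, 11) = 2496144. Through P₁: C(7, 1)·C(17, 10) = 136136. Through P₂: C(20, 9)·C(4, 2) = 1007760. Since P₁ is strictly southwest of P₂, a monotone path through both must visit P₁ then P₂; paths through both = C(7, 1)·C(13, 8)·C(4, 2) = 54054. Avoid both = 2496144 − 136136 − 1007760 + 54054 = 1406302.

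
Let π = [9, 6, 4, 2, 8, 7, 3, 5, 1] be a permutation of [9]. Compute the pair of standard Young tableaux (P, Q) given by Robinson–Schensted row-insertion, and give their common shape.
P = [1, 3, 5] / [2, 7] / [4, 8] / [6] / [9];  Q = [1, 5, 8] / [2, 6] / [3, 7] / [4] / [9];  common shape = (3, 2, 2, 1, 1)

Row-insert the values π_1, π_2, … into P one at a time, bumping the leftmost entry strictly greater than the inserted value down to the next row. The recording tableau Q records, in position (i, j), the step at which that cell was added to P.
  Insert 9 (step 1): P = [9];  Q = [1]
  Insert 6 (step 2): P = [6] / [9];  Q = [1] / [2]
  Insert 4 (step 3): P = [4] / [6] / [9];  Q = [1] / [2] / [3]
  Insert 2 (step 4): P = [2] / [4] / [6] / [9];  Q = [1] / [2] / [3] / [4]
  Insert 8 (step 5): P = [2, 8] / [4] / [6] / [9];  Q = [1, 5] / [2] / [3] / [4]
  Insert 7 (step 6): P = [2, 7] / [4, 8] / [6] / [9];  Q = [1, 5] / [2, 6] / [3] / [4]
  Insert 3 (step 7): P = [2, 3] / [4, 7] / [6, 8] / [9];  Q = [1, 5] / [2, 6] / [3, 7] / [4]
  Insert 5 (step 8): P = [2, 3, 5] / [4, 7] / [6, 8] / [9];  Q = [1, 5, 8] / [2, 6] / [3, 7] / [4]
  Insert 1 (step 9): P = [1, 3, 5] / [2, 7] / [4, 8] / [6] / [9];  Q = [1, 5, 8] / [2, 6] / [3, 7] / [4] / [9]
Final shape: (3, 2, 2, 1, 1).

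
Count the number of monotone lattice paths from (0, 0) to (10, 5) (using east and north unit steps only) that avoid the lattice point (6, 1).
Number of paths = 2513

Total paths from (0, 0) to (10, 5): C(15, 10) = 3003. Paths through (6, 1): (paths (0, 0) → (6, 1)) × (paths (6, 1) → (10, 5)) = C(7, 6) · C(8, 4) = 7 · 70 = 490. Avoidance count = 3003 − 490 = 2513.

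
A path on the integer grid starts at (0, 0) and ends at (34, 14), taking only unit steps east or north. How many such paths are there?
Number of paths = 482320623240

A monotone lattice path from (0, 0) to (34, 14) consists of 34 east steps and 14 north steps in some order, so it is determined by which 34 of the 48 steps are east. The count is C(48, 34) = 482320623240.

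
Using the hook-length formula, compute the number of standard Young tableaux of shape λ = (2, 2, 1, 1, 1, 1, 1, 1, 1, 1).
# SYT of shape (2, 2, 1, 1, 1, 1, 1, 1, 1, 1) = 54

Hook-length formula: f^λ = n! / Π hook(c), product over all cells c of the Young diagram. For λ = (2, 2, 1, 1, 1, 1, 1, 1, 1, 1), n = 12 boxes. Hook lengths by row (left-to-right, top-to-bottom): [11, 2]; [10, 1]; [8]; [7]; [6]; [5]; [4]; [3]; [2]; [1]. Product of hooks = 8870400. So f^λ = 12! / 8870400 = 479001600 / 8870400 = 54.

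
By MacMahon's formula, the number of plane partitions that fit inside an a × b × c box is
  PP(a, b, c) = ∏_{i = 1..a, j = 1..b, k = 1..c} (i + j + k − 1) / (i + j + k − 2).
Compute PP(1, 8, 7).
PP(1, 8, 7) = 6435

Evaluate the triple product over i = 1..1, j = 1..8, k = 1..7. The factors are (2/1) · (3/2) · (4/3) · (5/4) · (6/5) · (7/6) · (8/7) · (3/2) · … (56 factors total). The numerators and denominators telescope so the product is an integer; carrying out the multiplication exactly gives PP(1, 8, 7) = 6435.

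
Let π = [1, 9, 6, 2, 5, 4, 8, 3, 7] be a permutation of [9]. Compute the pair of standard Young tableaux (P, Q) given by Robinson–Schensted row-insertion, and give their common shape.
P = [1, 2, 3, 7] / [4, 8] / [5] / [6] / [9];  Q = [1, 2, 5, 7] / [3, 9] / [4] / [6] / [8];  common shape = (4, 2, 1, 1, 1)

Row-insert the values π_1, π_2, … into P one at a time, bumping the leftmost entry strictly greater than the inserted value down to the next row. The recording tableau Q records, in position (i, j), the step at which that cell was added to P.
  Insert 1 (step 1): P = [1];  Q = [1]
  Insert 9 (step 2): P = [1, 9];  Q = [1, 2]
  Insert 6 (step 3): P = [1, 6] / [9];  Q = [1, 2] / [3]
  Insert 2 (step 4): P = [1, 2] / [6] / [9];  Q = [1, 2] / [3] / [4]
  Insert 5 (step 5): P = [1, 2, 5] / [6] / [9];  Q = [1, 2, 5] / [3] / [4]
  Insert 4 (step 6): P = [1, 2, 4] / [5] / [6] / [9];  Q = [1, 2, 5] / [3] / [4] / [6]
  Insert 8 (step 7): P = [1, 2, 4, 8] / [5] / [6] / [9];  Q = [1, 2, 5, 7] / [3] / [4] / [6]
  Insert 3 (step 8): P = [1, 2, 3, 8] / [4] / [5] / [6] / [9];  Q = [1, 2, 5, 7] / [3] / [4] / [6] / [8]
  Insert 7 (step 9): P = [1, 2, 3, 7] / [4, 8] / [5] / [6] / [9];  Q = [1, 2, 5, 7] / [3, 9] / [4] / [6] / [8]
Final shape: (4, 2, 1, 1, 1).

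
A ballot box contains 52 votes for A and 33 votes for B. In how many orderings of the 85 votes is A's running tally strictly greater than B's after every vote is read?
Strict-lead orderings = 89909067629575367826534

Total orderings of the 85 votes with 52 for A: C(85, 52) = 402224776237574013960810. By the Bertrand ballot formula (Cycle Lemma / reflection principle), the number of orderings in which A is strictly ahead of B throughout is (p − q)/(p + q) · C(p + q, p) = (52 − 33)/(52 + 33) · 402224776237574013960810 = 89909067629575367826534.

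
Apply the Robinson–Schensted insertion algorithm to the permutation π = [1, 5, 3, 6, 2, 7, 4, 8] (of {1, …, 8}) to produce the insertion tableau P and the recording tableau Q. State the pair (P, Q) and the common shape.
P = [1, 2, 4, 7, 8] / [3, 6] / [5];  Q = [1, 2, 4, 6, 8] / [3, 7] / [5];  common shape = (5, 2, 1)

Row-insert the values π_1, π_2, … into P one at a time, bumping the leftmost entry strictly greater than the inserted value down to the next row. The recording tableau Q records, in position (i, j), the step at which that cell was added to P.
  Insert 1 (step 1): P = [1];  Q = [1]
  Insert 5 (step 2): P = [1, 5];  Q = [1, 2]
  Insert 3 (step 3): P = [1, 3] / [5];  Q = [1, 2] / [3]
  Insert 6 (step 4): P = [1, 3, 6] / [5];  Q = [1, 2, 4] / [3]
  Insert 2 (step 5): P = [1, 2, 6] / [3] / [5];  Q = [1, 2, 4] / [3] / [5]
  Insert 7 (step 6): P = [1, 2, 6, 7] / [3] / [5];  Q = [1, 2, 4, 6] / [3] / [5]
  Insert 4 (step 7): P = [1, 2, 4, 7] / [3, 6] / [5];  Q = [1, 2, 4, 6] / [3, 7] / [5]
  Insert 8 (step 8): P = [1, 2, 4, 7, 8] / [3, 6] / [5];  Q = [1, 2, 4, 6, 8] / [3, 7] / [5]
Final shape: (5, 2, 1).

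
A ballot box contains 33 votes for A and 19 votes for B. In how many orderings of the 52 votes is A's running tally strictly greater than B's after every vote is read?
Strict-lead orderings = 20558563992050

Total orderings of the 52 votes with 33 for A: C(52, 33) = 76360380541900. By the Bertrand ballot formula (Cycle Lemma / reflection principle), the number of orderings in which A is strictly ahead of B throughout is (p − q)/(p + q) · C(p + q, p) = (33 − 19)/(33 + 19) · 76360380541900 = 20558563992050.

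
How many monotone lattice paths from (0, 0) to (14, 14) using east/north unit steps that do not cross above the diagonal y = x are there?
C_14 = 2674440

These NE paths below the diagonal are counted by the Catalan number C_n = (1/(n + 1)) · C(2n, n). For n = 14: C_14 = (1/15) · C(28, 14) = 40116600/15 = 2674440.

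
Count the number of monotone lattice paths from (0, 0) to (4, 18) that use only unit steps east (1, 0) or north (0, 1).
Number of paths = 7315

A monotone lattice path from (0, 0) to (4, 18) consists of 4 east steps and 18 north steps in some order, so it is determined by which 4 of the 22 steps are east. The count is C(22, 4) = 7315.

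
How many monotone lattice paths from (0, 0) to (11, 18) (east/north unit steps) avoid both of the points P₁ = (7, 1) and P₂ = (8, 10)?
Number of paths = 27342540

Inclusion–exclusion. Total paths: C(29, 11) = 34597290. Through P₁: C(8, 7)·C(21, 4) = 47880. Through P₂: C(18, 8)·C(11, 3) = 7220070. Since P₁ is strictly southwest of P₂, a monotone path through both must visit P₁ then P₂; paths through both = C(8, 7)·C(10, 1)·C(11, 3) = 13200. Avoid both = 34597290 − 47880 − 7220070 + 13200 = 27342540.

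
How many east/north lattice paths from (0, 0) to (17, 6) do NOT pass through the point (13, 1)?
Number of paths = 99183

Total paths from (0, 0) to (17, 6): C(23, 17) = 100947. Paths through (13, 1): (paths (0, 0) → (13, 1)) × (paths (13, 1) → (17, 6)) = C(14, 13) · C(9, 4) = 14 · 126 = 1764. Avoidance count = 100947 − 1764 = 99183.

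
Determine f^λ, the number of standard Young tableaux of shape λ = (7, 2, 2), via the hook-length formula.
# SYT of shape (7, 2, 2) = 385

Hook-length formula: f^λ = n! / Π hook(c), product over all cells c of the Young diagram. For λ = (7, 2, 2), n = 11 boxes. Hook lengths by row (left-to-right, top-to-bottom): [9, 8, 5, 4, 3, 2, 1]; [3, 2]; [2, 1]. Product of hooks = 103680. So f^λ = 11! / 103680 = 39916800 / 103680 = 385.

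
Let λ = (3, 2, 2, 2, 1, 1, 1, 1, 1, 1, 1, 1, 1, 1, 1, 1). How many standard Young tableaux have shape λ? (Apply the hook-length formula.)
# SYT of shape (3, 2, 2, 2, 1, 1, 1, 1, 1, 1, 1, 1, 1, 1, 1, 1) = 58786

Hook-length formula: f^λ = n! / Π hook(c), product over all cells c of the Young diagram. For λ = (3, 2, 2, 2, 1, 1, 1, 1, 1, 1, 1, 1, 1, 1, 1, 1), n = 21 boxes. Hook lengths by row (left-to-right, top-to-bottom): [18, 5, 1]; [16, 3]; [15, 2]; [14, 1]; [12]; [11]; [10]; [9]; [8]; [7]; [6]; [5]; [4]; [3]; [2]; [1]. Product of hooks = 869100503040000. So f^λ = 21! / 869100503040000 = 51090942171709440000 / 869100503040000 = 58786.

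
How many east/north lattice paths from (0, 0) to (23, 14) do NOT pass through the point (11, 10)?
Number of paths = 5465143680

Total paths from (0, 0) to (23, 14): C(37, 23) = 6107086800. Paths through (11, 10): (paths (0, 0) → (11, 10)) × (paths (11, 10) → (23, 14)) = C(21, 11) · C(16, 12) = 352716 · 1820 = 641943120. Avoidance count = 6107086800 − 641943120 = 5465143680.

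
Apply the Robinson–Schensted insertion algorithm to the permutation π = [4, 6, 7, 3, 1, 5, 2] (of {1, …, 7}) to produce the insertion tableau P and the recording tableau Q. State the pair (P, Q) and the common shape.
P = [1, 2, 7] / [3, 5] / [4, 6];  Q = [1, 2, 3] / [4, 6] / [5, 7];  common shape = (3, 2, 2)

Row-insert the values π_1, π_2, … into P one at a time, bumping the leftmost entry strictly greater than the inserted value down to the next row. The recording tableau Q records, in position (i, j), the step at which that cell was added to P.
  Insert 4 (step 1): P = [4];  Q = [1]
  Insert 6 (step 2): P = [4, 6];  Q = [1, 2]
  Insert 7 (step 3): P = [4, 6, 7];  Q = [1, 2, 3]
  Insert 3 (step 4): P = [3, 6, 7] / [4];  Q = [1, 2, 3] / [4]
  Insert 1 (step 5): P = [1, 6, 7] / [3] / [4];  Q = [1, 2, 3] / [4] / [5]
  Insert 5 (step 6): P = [1, 5, 7] / [3, 6] / [4];  Q = [1, 2, 3] / [4, 6] / [5]
  Insert 2 (step 7): P = [1, 2, 7] / [3, 5] / [4, 6];  Q = [1, 2, 3] / [4, 6] / [5, 7]
Final shape: (3, 2, 2).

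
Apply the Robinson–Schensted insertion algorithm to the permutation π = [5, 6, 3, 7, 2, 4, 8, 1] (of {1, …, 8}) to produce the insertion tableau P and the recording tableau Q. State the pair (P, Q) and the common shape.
P = [1, 4, 7, 8] / [2, 6] / [3] / [5];  Q = [1, 2, 4, 7] / [3, 6] / [5] / [8];  common shape = (4, 2, 1, 1)

Row-insert the values π_1, π_2, … into P one at a time, bumping the leftmost entry strictly greater than the inserted value down to the next row. The recording tableau Q records, in position (i, j), the step at which that cell was added to P.
  Insert 5 (step 1): P = [5];  Q = [1]
  Insert 6 (step 2): P = [5, 6];  Q = [1, 2]
  Insert 3 (step 3): P = [3, 6] / [5];  Q = [1, 2] / [3]
  Insert 7 (step 4): P = [3, 6, 7] / [5];  Q = [1, 2, 4] / [3]
  Insert 2 (step 5): P = [2, 6, 7] / [3] / [5];  Q = [1, 2, 4] / [3] / [5]
  Insert 4 (step 6): P = [2, 4, 7] / [3, 6] / [5];  Q = [1, 2, 4] / [3, 6] / [5]
  Insert 8 (step 7): P = [2, 4, 7, 8] / [3, 6] / [5];  Q = [1, 2, 4, 7] / [3, 6] / [5]
  Insert 1 (step 8): P = [1, 4, 7, 8] / [2, 6] / [3] / [5];  Q = [1, 2, 4, 7] / [3, 6] / [5] / [8]
Final shape: (4, 2, 1, 1).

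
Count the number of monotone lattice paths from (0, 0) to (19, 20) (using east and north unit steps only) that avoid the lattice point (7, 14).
Number of paths = 66764642490

Total paths from (0, 0) to (19, 20): C(39, 19) = 68923264410. Paths through (7, 14): (paths (0, 0) → (7, 14)) × (paths (7, 14) → (19, 20)) = C(21, 7) · C(18, 12) = 116280 · 18564 = 2158621920. Avoidance count = 68923264410 − 2158621920 = 66764642490.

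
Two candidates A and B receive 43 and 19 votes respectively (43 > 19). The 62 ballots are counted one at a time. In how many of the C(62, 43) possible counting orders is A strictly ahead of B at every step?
Strict-lead orderings = 1657580519271600

Total orderings of the 62 votes with 43 for A: C(62, 43) = 4282083008118300. By the Bertrand ballot formula (Cycle Lemma / reflection principle), the number of orderings in which A is strictly ahead of B throughout is (p − q)/(p + q) · C(p + q, p) = (43 − 19)/(43 + 19) · 4282083008118300 = 1657580519271600.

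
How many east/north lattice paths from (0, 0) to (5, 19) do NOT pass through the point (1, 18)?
Number of paths = 42409

Total paths from (0, 0) to (5, 19): C(24, 5) = 42504. Paths through (1, 18): (paths (0, 0) → (1, 18)) × (paths (1, 18) → (5, 19)) = C(19, 1) · C(5, 4) = 19 · 5 = 95. Avoidance count = 42504 − 95 = 42409.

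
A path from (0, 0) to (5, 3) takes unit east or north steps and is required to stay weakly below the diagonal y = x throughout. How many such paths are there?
Number of paths = 28

By the reflection principle (André's argument), the number of monotone paths to (5, 3) with n ≤ m that never go above y = x is C(8, 5) − C(8, 6) = 56 − 28 = 28.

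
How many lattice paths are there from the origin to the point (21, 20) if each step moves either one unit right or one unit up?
Number of paths = 269128937220

A monotone lattice path from (0, 0) to (21, 20) consists of 21 east steps and 20 north steps in some order, so it is determined by which 21 of the 41 steps are east. The count is C(41, 21) = 269128937220.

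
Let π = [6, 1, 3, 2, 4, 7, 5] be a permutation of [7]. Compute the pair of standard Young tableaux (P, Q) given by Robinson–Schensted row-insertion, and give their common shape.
P = [1, 2, 4, 5] / [3, 7] / [6];  Q = [1, 3, 5, 6] / [2, 7] / [4];  common shape = (4, 2, 1)

Row-insert the values π_1, π_2, … into P one at a time, bumping the leftmost entry strictly greater than the inserted value down to the next row. The recording tableau Q records, in position (i, j), the step at which that cell was added to P.
  Insert 6 (step 1): P = [6];  Q = [1]
  Insert 1 (step 2): P = [1] / [6];  Q = [1] / [2]
  Insert 3 (step 3): P = [1, 3] / [6];  Q = [1, 3] / [2]
  Insert 2 (step 4): P = [1, 2] / [3] / [6];  Q = [1, 3] / [2] / [4]
  Insert 4 (step 5): P = [1, 2, 4] / [3] / [6];  Q = [1, 3, 5] / [2] / [4]
  Insert 7 (step 6): P = [1, 2, 4, 7] / [3] / [6];  Q = [1, 3, 5, 6] / [2] / [4]
  Insert 5 (step 7): P = [1, 2, 4, 5] / [3, 7] / [6];  Q = [1, 3, 5, 6] / [2, 7] / [4]
Final shape: (4, 2, 1).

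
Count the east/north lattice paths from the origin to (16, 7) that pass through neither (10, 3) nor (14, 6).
Number of paths = 98847

Inclusion–exclusion. Total paths: C(23, 16) = 245157. Through P₁: C(13, 10)·C(10, 6) = 60060. Through P₂: C(20, 14)·C(3, 2) = 116280. Since P₁ is strictly southwest of P₂, a monotone path through both must visit P₁ then P₂; paths through both = C(13, 10)·C(7, 4)·C(3, 2) = 30030. Avoid both = 245157 − 60060 − 116280 + 30030 = 98847.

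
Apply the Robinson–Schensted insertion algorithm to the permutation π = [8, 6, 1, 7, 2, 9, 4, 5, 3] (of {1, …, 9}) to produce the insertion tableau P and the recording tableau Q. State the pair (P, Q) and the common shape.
P = [1, 2, 3, 5] / [4, 7, 9] / [6] / [8];  Q = [1, 4, 6, 8] / [2, 5, 7] / [3] / [9];  common shape = (4, 3, 1, 1)

Row-insert the values π_1, π_2, … into P one at a time, bumping the leftmost entry strictly greater than the inserted value down to the next row. The recording tableau Q records, in position (i, j), the step at which that cell was added to P.
  Insert 8 (step 1): P = [8];  Q = [1]
  Insert 6 (step 2): P = [6] / [8];  Q = [1] / [2]
  Insert 1 (step 3): P = [1] / [6] / [8];  Q = [1] / [2] / [3]
  Insert 7 (step 4): P = [1, 7] / [6] / [8];  Q = [1, 4] / [2] / [3]
  Insert 2 (step 5): P = [1, 2] / [6, 7] / [8];  Q = [1, 4] / [2, 5] / [3]
  Insert 9 (step 6): P = [1, 2, 9] / [6, 7] / [8];  Q = [1, 4, 6] / [2, 5] / [3]
  Insert 4 (step 7): P = [1, 2, 4] / [6, 7, 9] / [8];  Q = [1, 4, 6] / [2, 5, 7] / [3]
  Insert 5 (step 8): P = [1, 2, 4, 5] / [6, 7, 9] / [8];  Q = [1, 4, 6, 8] / [2, 5, 7] / [3]
  Insert 3 (step 9): P = [1, 2, 3, 5] / [4, 7, 9] / [6] / [8];  Q = [1, 4, 6, 8] / [2, 5, 7] / [3] / [9]
Final shape: (4, 3, 1, 1).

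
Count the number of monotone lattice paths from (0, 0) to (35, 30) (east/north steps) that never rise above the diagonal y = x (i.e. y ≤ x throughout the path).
Number of paths = 501517717545107536

By the reflection principle (André's argument), the number of monotone paths to (35, 30) with n ≤ m that never go above y = x is C(65, 35) − C(65, 36) = 3009106305270645216 − 2507588587725537680 = 501517717545107536.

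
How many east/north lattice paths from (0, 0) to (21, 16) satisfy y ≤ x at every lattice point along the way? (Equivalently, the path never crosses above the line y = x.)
Number of paths = 3511574910

By the reflection principle (André's argument), the number of monotone paths to (21, 16) with n ≤ m that never go above y = x is C(37, 21) − C(37, 22) = 12875774670 − 9364199760 = 3511574910.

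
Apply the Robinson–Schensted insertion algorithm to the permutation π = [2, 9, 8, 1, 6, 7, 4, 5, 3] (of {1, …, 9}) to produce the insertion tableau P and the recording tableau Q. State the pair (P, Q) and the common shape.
P = [1, 3, 5] / [2, 4, 7] / [6] / [8] / [9];  Q = [1, 2, 6] / [3, 5, 8] / [4] / [7] / [9];  common shape = (3, 3, 1, 1, 1)

Row-insert the values π_1, π_2, … into P one at a time, bumping the leftmost entry strictly greater than the inserted value down to the next row. The recording tableau Q records, in position (i, j), the step at which that cell was added to P.
  Insert 2 (step 1): P = [2];  Q = [1]
  Insert 9 (step 2): P = [2, 9];  Q = [1, 2]
  Insert 8 (step 3): P = [2, 8] / [9];  Q = [1, 2] / [3]
  Insert 1 (step 4): P = [1, 8] / [2] / [9];  Q = [1, 2] / [3] / [4]
  Insert 6 (step 5): P = [1, 6] / [2, 8] / [9];  Q = [1, 2] / [3, 5] / [4]
  Insert 7 (step 6): P = [1, 6, 7] / [2, 8] / [9];  Q = [1, 2, 6] / [3, 5] / [4]
  Insert 4 (step 7): P = [1, 4, 7] / [2, 6] / [8] / [9];  Q = [1, 2, 6] / [3, 5] / [4] / [7]
  Insert 5 (step 8): P = [1, 4, 5] / [2, 6, 7] / [8] / [9];  Q = [1, 2, 6] / [3, 5, 8] / [4] / [7]
  Insert 3 (step 9): P = [1, 3, 5] / [2, 4, 7] / [6] / [8] / [9];  Q = [1, 2, 6] / [3, 5, 8] / [4] / [7] / [9]
Final shape: (3, 3, 1, 1, 1).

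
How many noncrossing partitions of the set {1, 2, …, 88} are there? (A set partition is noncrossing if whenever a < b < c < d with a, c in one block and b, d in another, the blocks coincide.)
C_88 = 64633260585762914370496637486146181462681535261000

These noncrossing partitions are counted by the Catalan number C_n = (1/(n + 1)) · C(2n, n). For n = 88: C_88 = (1/89) · C(176, 88) = 5752360192132899378974200736267010150178656638229000/89 = 64633260585762914370496637486146181462681535261000.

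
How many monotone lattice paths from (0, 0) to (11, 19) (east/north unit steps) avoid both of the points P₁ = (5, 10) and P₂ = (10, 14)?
Number of paths = 30100017

Inclusion–exclusion. Total paths: C(30, 11) = 54627300. Through P₁: C(15, 5)·C(15, 6) = 15030015. Through P₂: C(24, 10)·C(6, 1) = 11767536. Since P₁ is strictly southwest of P₂, a monotone path through both must visit P₁ then P₂; paths through both = C(15, 5)·C(9, 5)·C(6, 1) = 2270268. Avoid both = 54627300 − 15030015 − 11767536 + 2270268 = 30100017.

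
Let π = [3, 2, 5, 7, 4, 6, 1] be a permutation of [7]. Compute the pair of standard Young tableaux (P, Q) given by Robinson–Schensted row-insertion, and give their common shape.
P = [1, 4, 6] / [2, 5, 7] / [3];  Q = [1, 3, 4] / [2, 5, 6] / [7];  common shape = (3, 3, 1)

Row-insert the values π_1, π_2, … into P one at a time, bumping the leftmost entry strictly greater than the inserted value down to the next row. The recording tableau Q records, in position (i, j), the step at which that cell was added to P.
  Insert 3 (step 1): P = [3];  Q = [1]
  Insert 2 (step 2): P = [2] / [3];  Q = [1] / [2]
  Insert 5 (step 3): P = [2, 5] / [3];  Q = [1, 3] / [2]
  Insert 7 (step 4): P = [2, 5, 7] / [3];  Q = [1, 3, 4] / [2]
  Insert 4 (step 5): P = [2, 4, 7] / [3, 5];  Q = [1, 3, 4] / [2, 5]
  Insert 6 (step 6): P = [2, 4, 6] / [3, 5, 7];  Q = [1, 3, 4] / [2, 5, 6]
  Insert 1 (step 7): P = [1, 4, 6] / [2, 5, 7] / [3];  Q = [1, 3, 4] / [2, 5, 6] / [7]
Final shape: (3, 3, 1).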